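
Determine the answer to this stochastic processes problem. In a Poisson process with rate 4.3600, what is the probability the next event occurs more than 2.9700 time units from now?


P(X > t) = exp(-lambda * t)
= exp(-4.3600 * 2.9700)
= exp(-12.9492) = 2.3781e-06

2.3781e-06


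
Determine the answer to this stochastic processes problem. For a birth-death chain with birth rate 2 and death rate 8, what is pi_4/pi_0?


For birth-death process, pi_n/pi_0 = (lambda/mu)^n
= (2/8)^4
= 0.0039

0.0039


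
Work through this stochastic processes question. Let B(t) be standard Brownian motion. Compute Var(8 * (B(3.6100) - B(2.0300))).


Var(alpha*(B(t)-B(s))) = alpha^2 * (t-s)
= 8^2 * (3.6100 - 2.0300)
= 64 * 1.5800
= 101.1200

101.1200


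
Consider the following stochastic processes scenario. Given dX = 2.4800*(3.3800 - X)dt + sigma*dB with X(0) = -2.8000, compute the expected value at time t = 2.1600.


E[X(t)] = mu + (X(0) - mu)*exp(-theta*t)
= 3.3800 + (-2.8000 - 3.3800)*exp(-2.4800*2.1600)
= 3.3800 + -6.1800 * 0.0047
= 3.3509

3.3509


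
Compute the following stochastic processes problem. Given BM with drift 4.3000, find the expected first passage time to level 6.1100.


Expected first passage time = a/mu
= 6.1100/4.3000
= 1.4209

1.4209


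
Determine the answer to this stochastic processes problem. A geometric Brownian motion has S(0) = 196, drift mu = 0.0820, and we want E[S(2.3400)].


E[S(t)] = S(0) * exp(mu * t)
= 196 * exp(0.0820 * 2.3400)
= 196 * 1.2115
= 237.4589

237.4589


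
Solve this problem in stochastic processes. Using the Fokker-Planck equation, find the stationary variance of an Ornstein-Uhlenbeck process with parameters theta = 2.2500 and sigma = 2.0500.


Stationary variance = sigma^2 / (2*theta)
= 2.0500^2 / (2*2.2500)
= 4.2025 / 4.5000
= 0.9339

0.9339


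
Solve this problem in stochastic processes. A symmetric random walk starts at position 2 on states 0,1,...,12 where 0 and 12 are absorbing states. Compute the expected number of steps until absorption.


For symmetric RW on 0,...,N with absorbing barriers, E(i) = i*(N-i)
E(2) = 2 * 10 = 20

20


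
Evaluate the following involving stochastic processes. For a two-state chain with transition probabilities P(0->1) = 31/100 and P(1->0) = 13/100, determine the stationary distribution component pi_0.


Stationary distribution: pi_0 = p10/(p01+p10), pi_1 = p01/(p01+p10)
p01 = 0.3100, p10 = 0.1300
pi_0 = 0.2955

0.2955


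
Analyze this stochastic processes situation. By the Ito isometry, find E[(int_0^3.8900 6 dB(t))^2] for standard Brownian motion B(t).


By Ito isometry: E[(int f dB)^2] = int f^2 dt
= 6^2 * 3.8900
= 36 * 3.8900 = 140.0400

140.0400


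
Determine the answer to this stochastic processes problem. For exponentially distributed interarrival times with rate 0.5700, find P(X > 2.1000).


P(X > t) = exp(-lambda * t)
= exp(-0.5700 * 2.1000)
= exp(-1.1970) = 0.3021

0.3021


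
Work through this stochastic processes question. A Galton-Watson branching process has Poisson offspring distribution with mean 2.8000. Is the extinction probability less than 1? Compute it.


Since mu = 2.8000 > 1, extinction prob q < 1.
Solve s = exp(mu*(s-1)) iteratively.
q = 0.0750

0.0750


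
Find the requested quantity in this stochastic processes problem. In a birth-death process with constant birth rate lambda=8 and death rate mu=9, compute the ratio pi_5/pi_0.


For birth-death process, pi_n/pi_0 = (lambda/mu)^n
= (8/9)^5
= 0.5549

0.5549


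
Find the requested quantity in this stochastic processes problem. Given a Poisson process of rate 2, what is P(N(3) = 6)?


P(N(t)=k) = (lambda*t)^k * exp(-lambda*t) / k!
lambda*t = 6
= 6^6 * exp(-6) / 6!
= 46656 * 0.0025 / 720
= 0.1606

0.1606


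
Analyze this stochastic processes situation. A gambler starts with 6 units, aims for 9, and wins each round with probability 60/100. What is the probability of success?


Gambler's ruin formula:
r = q/p = 0.4000/0.6000 = 0.6667
P(win) = (1 - r^i)/(1 - r^N)
= (1 - 0.6667^6)/(1 - 0.6667^9)
= 0.9366

0.9366


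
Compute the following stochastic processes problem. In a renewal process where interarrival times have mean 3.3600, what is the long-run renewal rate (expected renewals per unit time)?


Long-run renewal rate = 1/E(X)
= 1/3.3600
= 0.2976

0.2976


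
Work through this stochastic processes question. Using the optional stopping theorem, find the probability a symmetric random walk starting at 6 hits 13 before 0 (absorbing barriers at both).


By optional stopping theorem: E(M at tau) = M(0) = 6
P(hit 13)*13 + P(hit 0)*0 = 6
P(hit 13) = (6 - 0)/(13 - 0) = 6/13 = 0.4615

0.4615


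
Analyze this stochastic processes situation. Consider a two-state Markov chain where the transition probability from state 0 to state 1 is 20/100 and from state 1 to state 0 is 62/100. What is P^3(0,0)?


Computing P^3 by matrix multiplication.
P = [[0.8000, 0.2000], [0.6200, 0.3800]]
After raising P to the power 3:
P^3(0,0) = 0.7575

0.7575


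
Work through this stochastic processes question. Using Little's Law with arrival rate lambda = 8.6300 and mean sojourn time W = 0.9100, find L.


Little's Law: L = lambda * W
= 8.6300 * 0.9100
= 7.8533

7.8533


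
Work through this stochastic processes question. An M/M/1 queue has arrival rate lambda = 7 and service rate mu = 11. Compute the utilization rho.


rho = lambda/mu
= 7/11
= 0.6364

0.6364


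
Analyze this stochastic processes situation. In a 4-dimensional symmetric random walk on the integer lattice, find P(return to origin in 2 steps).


P(return in 2 steps) = P(reverse first step) = 1/(2d)
= 1/8
= 0.1250

0.1250


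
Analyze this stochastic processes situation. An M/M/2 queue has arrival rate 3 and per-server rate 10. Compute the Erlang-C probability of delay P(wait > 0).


a = lambda/mu = 0.3000
rho = a/c = 0.1500
Erlang-C formula applied:
C(c,a) = 0.0391

0.0391


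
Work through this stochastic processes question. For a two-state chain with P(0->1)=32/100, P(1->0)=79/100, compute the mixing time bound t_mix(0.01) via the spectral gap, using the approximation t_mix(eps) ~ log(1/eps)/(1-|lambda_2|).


lambda_2 = |1 - p01 - p10| = |1 - 0.3200 - 0.7900| = 0.1100
t_mix ~ log(1/eps)/(1 - |lambda_2|)
= log(100)/(1 - 0.1100) = 4.6052/0.8900
= 5.1743

5.1743


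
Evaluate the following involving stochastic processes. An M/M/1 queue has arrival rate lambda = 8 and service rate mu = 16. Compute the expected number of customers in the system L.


rho = 8/16 = 0.5000
L = rho/(1-rho)
= 0.5000/0.5000
= 1.0000

1.0000


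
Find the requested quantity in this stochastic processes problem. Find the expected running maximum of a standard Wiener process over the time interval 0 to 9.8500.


E(max B(s)) = sqrt(2t/pi)
= sqrt(2*9.8500/pi)
= sqrt(6.2707)
= 2.5041

2.5041


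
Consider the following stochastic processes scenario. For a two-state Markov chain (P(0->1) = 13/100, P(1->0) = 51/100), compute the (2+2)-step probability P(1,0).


P^4 = P^2 * P^2
Computing via matrix multiplication of the transition matrix.
Entry (1,0) of P^4 = 0.7835

0.7835


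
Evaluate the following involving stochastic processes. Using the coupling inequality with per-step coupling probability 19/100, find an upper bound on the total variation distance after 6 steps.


TV distance bound <= (1-delta)^n
= (1 - 0.1900)^6
= 0.8100^6
= 0.2824

0.2824


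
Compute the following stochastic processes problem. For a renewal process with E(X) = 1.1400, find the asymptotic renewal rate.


Long-run renewal rate = 1/E(X)
= 1/1.1400
= 0.8772

0.8772


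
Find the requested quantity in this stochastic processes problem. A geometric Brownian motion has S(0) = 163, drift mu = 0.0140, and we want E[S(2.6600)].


E[S(t)] = S(0) * exp(mu * t)
= 163 * exp(0.0140 * 2.6600)
= 163 * 1.0379
= 169.1846

169.1846


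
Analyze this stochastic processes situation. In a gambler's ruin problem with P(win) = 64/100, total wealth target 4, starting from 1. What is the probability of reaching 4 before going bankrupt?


Gambler's ruin formula:
r = q/p = 0.3600/0.6400 = 0.5625
P(win) = (1 - r^i)/(1 - r^N)
= (1 - 0.5625^1)/(1 - 0.5625^4)
= 0.4862

0.4862


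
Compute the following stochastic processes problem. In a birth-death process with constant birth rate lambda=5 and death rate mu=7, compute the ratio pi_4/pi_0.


For birth-death process, pi_n/pi_0 = (lambda/mu)^n
= (5/7)^4
= 0.2603

0.2603


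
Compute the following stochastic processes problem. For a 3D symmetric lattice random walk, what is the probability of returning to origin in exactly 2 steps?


P(return in 2 steps) = P(reverse first step) = 1/(2d)
= 1/6
= 0.1667

0.1667


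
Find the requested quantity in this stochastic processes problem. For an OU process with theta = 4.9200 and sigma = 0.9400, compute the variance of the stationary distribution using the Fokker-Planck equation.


Stationary variance = sigma^2 / (2*theta)
= 0.9400^2 / (2*4.9200)
= 0.8836 / 9.8400
= 0.0898

0.0898


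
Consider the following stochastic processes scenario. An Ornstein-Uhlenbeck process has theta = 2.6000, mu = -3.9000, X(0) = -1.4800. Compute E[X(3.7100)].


E[X(t)] = mu + (X(0) - mu)*exp(-theta*t)
= -3.9000 + (-1.4800 - -3.9000)*exp(-2.6000*3.7100)
= -3.9000 + 2.4200 * 6.4684e-05
= -3.8998

-3.8998


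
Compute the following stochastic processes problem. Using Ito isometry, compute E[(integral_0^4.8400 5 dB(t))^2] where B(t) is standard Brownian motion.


By Ito isometry: E[(int f dB)^2] = int f^2 dt
= 5^2 * 4.8400
= 25 * 4.8400 = 121.0000

121.0000


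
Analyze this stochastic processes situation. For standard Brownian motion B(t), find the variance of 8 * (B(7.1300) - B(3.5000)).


Var(alpha*(B(t)-B(s))) = alpha^2 * (t-s)
= 8^2 * (7.1300 - 3.5000)
= 64 * 3.6300
= 232.3200

232.3200


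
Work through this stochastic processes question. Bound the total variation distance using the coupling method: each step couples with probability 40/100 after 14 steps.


TV distance bound <= (1-delta)^n
= (1 - 0.4000)^14
= 0.6000^14
= 7.8364e-04

7.8364e-04


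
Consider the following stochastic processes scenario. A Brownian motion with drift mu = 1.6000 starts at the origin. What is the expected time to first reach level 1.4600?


Expected first passage time = a/mu
= 1.4600/1.6000
= 0.9125

0.9125


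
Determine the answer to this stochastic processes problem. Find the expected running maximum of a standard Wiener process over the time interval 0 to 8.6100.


E(max B(s)) = sqrt(2t/pi)
= sqrt(2*8.6100/pi)
= sqrt(5.4813)
= 2.3412

2.3412


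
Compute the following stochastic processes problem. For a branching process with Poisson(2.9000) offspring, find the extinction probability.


Since mu = 2.9000 > 1, extinction prob q < 1.
Solve s = exp(mu*(s-1)) iteratively.
q = 0.0668

0.0668


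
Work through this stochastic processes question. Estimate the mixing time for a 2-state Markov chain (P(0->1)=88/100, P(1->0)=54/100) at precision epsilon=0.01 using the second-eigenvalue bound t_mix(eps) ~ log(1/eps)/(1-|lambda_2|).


lambda_2 = |1 - p01 - p10| = |1 - 0.8800 - 0.5400| = 0.4200
t_mix ~ log(1/eps)/(1 - |lambda_2|)
= log(100)/(1 - 0.4200) = 4.6052/0.5800
= 7.9399

7.9399


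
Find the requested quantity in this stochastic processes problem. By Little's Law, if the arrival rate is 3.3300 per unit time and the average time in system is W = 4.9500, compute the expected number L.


Little's Law: L = lambda * W
= 3.3300 * 4.9500
= 16.4835

16.4835


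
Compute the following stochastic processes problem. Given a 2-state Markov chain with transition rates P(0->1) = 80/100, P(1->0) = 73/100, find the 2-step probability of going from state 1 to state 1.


Computing P^2 by matrix multiplication.
P = [[0.2000, 0.8000], [0.7300, 0.2700]]
After raising P to the power 2:
P^2(1,1) = 0.6569

0.6569


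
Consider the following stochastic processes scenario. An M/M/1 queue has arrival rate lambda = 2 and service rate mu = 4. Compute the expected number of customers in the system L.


rho = 2/4 = 0.5000
L = rho/(1-rho)
= 0.5000/0.5000
= 1.0000

1.0000


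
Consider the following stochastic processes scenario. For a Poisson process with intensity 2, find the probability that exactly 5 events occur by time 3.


P(N(t)=k) = (lambda*t)^k * exp(-lambda*t) / k!
lambda*t = 6
= 6^5 * exp(-6) / 5!
= 7776 * 0.0025 / 120
= 0.1606

0.1606


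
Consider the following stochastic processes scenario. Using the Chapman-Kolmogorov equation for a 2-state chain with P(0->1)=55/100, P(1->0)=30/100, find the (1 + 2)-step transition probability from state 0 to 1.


P^3 = P^1 * P^2
Computing via matrix multiplication of the transition matrix.
Entry (0,1) of P^3 = 0.6449

0.6449


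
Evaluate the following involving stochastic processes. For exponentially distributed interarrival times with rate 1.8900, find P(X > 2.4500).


P(X > t) = exp(-lambda * t)
= exp(-1.8900 * 2.4500)
= exp(-4.6305) = 0.0097

0.0097


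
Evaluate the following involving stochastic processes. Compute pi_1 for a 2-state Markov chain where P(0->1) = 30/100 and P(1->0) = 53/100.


Stationary distribution: pi_0 = p10/(p01+p10), pi_1 = p01/(p01+p10)
p01 = 0.3000, p10 = 0.5300
pi_1 = 0.3614

0.3614


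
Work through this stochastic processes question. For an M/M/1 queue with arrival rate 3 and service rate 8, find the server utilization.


rho = lambda/mu
= 3/8
= 0.3750

0.3750


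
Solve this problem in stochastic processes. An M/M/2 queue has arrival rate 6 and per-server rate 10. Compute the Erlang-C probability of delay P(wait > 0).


a = lambda/mu = 0.6000
rho = a/c = 0.3000
Erlang-C formula applied:
C(c,a) = 0.1385

0.1385


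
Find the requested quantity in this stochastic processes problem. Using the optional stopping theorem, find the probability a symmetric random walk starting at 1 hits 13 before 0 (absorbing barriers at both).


By optional stopping theorem: E(M at tau) = M(0) = 1
P(hit 13)*13 + P(hit 0)*0 = 1
P(hit 13) = (1 - 0)/(13 - 0) = 1/13 = 0.0769

0.0769


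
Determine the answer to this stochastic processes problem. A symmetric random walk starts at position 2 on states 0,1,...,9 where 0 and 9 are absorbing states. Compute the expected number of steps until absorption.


For symmetric RW on 0,...,N with absorbing barriers, E(i) = i*(N-i)
E(2) = 2 * 7 = 14

14


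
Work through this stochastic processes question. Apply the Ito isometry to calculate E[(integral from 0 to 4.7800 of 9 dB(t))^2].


By Ito isometry: E[(int f dB)^2] = int f^2 dt
= 9^2 * 4.7800
= 81 * 4.7800 = 387.1800

387.1800


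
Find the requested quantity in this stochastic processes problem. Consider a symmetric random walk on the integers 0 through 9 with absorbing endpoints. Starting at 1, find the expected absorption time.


For symmetric RW on 0,...,N with absorbing barriers, E(i) = i*(N-i)
E(1) = 1 * 8 = 8

8


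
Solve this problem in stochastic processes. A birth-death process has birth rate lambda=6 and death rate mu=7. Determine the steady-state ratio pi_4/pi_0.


For birth-death process, pi_n/pi_0 = (lambda/mu)^n
= (6/7)^4
= 0.5398

0.5398


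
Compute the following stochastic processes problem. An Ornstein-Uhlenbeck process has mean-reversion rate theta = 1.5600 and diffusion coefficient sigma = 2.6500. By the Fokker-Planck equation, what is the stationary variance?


Stationary variance = sigma^2 / (2*theta)
= 2.6500^2 / (2*1.5600)
= 7.0225 / 3.1200
= 2.2508

2.2508


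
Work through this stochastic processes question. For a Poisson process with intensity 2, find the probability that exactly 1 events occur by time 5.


P(N(t)=k) = (lambda*t)^k * exp(-lambda*t) / k!
lambda*t = 10
= 10^1 * exp(-10) / 1!
= 10 * 4.5400e-05 / 1
= 4.5400e-04

4.5400e-04


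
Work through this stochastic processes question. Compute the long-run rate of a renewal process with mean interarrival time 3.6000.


Long-run renewal rate = 1/E(X)
= 1/3.6000
= 0.2778

0.2778


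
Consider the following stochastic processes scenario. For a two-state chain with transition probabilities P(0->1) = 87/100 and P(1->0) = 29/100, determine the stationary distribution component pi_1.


Stationary distribution: pi_0 = p10/(p01+p10), pi_1 = p01/(p01+p10)
p01 = 0.8700, p10 = 0.2900
pi_1 = 0.7500

0.7500


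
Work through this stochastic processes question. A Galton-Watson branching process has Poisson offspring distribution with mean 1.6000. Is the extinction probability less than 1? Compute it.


Since mu = 1.6000 > 1, extinction prob q < 1.
Solve s = exp(mu*(s-1)) iteratively.
q = 0.3580

0.3580


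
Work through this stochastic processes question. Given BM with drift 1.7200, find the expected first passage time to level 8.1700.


Expected first passage time = a/mu
= 8.1700/1.7200
= 4.7500

4.7500


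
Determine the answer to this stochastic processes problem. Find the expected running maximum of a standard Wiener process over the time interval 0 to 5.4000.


E(max B(s)) = sqrt(2t/pi)
= sqrt(2*5.4000/pi)
= sqrt(3.4377)
= 1.8541

1.8541


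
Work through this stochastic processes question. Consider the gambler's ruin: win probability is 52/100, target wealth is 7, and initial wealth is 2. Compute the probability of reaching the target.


Gambler's ruin formula:
r = q/p = 0.4800/0.5200 = 0.9231
P(win) = (1 - r^i)/(1 - r^N)
= (1 - 0.9231^2)/(1 - 0.9231^7)
= 0.3449

0.3449


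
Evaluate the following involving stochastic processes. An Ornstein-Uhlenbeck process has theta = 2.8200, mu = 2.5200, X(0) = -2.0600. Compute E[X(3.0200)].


E[X(t)] = mu + (X(0) - mu)*exp(-theta*t)
= 2.5200 + (-2.0600 - 2.5200)*exp(-2.8200*3.0200)
= 2.5200 + -4.5800 * 2.0016e-04
= 2.5191

2.5191


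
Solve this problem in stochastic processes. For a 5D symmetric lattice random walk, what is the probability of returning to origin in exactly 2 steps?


P(return in 2 steps) = P(reverse first step) = 1/(2d)
= 1/10
= 0.1000

0.1000


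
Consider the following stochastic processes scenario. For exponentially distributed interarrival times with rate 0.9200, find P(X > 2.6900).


P(X > t) = exp(-lambda * t)
= exp(-0.9200 * 2.6900)
= exp(-2.4748) = 0.0842

0.0842


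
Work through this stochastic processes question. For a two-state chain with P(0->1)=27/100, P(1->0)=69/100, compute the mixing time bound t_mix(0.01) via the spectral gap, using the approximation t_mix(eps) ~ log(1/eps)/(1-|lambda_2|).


lambda_2 = |1 - p01 - p10| = |1 - 0.2700 - 0.6900| = 0.0400
t_mix ~ log(1/eps)/(1 - |lambda_2|)
= log(100)/(1 - 0.0400) = 4.6052/0.9600
= 4.7971

4.7971


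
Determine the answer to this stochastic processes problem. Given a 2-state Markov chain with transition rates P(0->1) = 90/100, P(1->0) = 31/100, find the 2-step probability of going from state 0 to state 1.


Computing P^2 by matrix multiplication.
P = [[0.1000, 0.9000], [0.3100, 0.6900]]
After raising P to the power 2:
P^2(0,1) = 0.7110

0.7110


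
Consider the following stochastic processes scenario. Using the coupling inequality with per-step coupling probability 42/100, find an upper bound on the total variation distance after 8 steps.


TV distance bound <= (1-delta)^n
= (1 - 0.4200)^8
= 0.5800^8
= 0.0128

0.0128


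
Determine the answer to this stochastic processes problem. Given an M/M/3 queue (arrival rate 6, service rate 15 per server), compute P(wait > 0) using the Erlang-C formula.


a = lambda/mu = 0.4000
rho = a/c = 0.1333
Erlang-C formula applied:
C(c,a) = 0.0082

0.0082


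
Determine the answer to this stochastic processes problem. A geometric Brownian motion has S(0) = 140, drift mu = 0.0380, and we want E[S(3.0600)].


E[S(t)] = S(0) * exp(mu * t)
= 140 * exp(0.0380 * 3.0600)
= 140 * 1.1233
= 157.2634

157.2634


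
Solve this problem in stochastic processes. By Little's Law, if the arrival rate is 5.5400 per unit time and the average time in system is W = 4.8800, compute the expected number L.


Little's Law: L = lambda * W
= 5.5400 * 4.8800
= 27.0352

27.0352


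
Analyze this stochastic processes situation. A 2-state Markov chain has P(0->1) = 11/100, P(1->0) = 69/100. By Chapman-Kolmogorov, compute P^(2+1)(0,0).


P^3 = P^2 * P^1
Computing via matrix multiplication of the transition matrix.
Entry (0,0) of P^3 = 0.8636

0.8636


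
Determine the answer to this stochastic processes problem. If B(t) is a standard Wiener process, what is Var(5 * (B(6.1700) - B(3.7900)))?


Var(alpha*(B(t)-B(s))) = alpha^2 * (t-s)
= 5^2 * (6.1700 - 3.7900)
= 25 * 2.3800
= 59.5000

59.5000


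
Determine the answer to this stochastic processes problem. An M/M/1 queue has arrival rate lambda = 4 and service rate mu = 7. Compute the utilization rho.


rho = lambda/mu
= 4/7
= 0.5714

0.5714


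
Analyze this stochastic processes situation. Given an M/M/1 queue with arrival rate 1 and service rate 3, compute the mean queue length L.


rho = 1/3 = 0.3333
L = rho/(1-rho)
= 0.3333/0.6667
= 0.5000

0.5000


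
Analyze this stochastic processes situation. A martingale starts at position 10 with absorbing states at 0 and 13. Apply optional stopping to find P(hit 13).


By optional stopping theorem: E(M at tau) = M(0) = 10
P(hit 13)*13 + P(hit 0)*0 = 10
P(hit 13) = (10 - 0)/(13 - 0) = 10/13 = 0.7692

0.7692


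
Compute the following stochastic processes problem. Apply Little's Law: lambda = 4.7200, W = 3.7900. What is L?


Little's Law: L = lambda * W
= 4.7200 * 3.7900
= 17.8888

17.8888


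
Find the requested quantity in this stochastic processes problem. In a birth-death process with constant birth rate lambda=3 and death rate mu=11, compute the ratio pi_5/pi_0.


For birth-death process, pi_n/pi_0 = (lambda/mu)^n
= (3/11)^5
= 0.0015

0.0015


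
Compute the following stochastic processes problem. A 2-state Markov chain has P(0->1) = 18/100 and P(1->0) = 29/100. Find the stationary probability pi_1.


Stationary distribution: pi_0 = p10/(p01+p10), pi_1 = p01/(p01+p10)
p01 = 0.1800, p10 = 0.2900
pi_1 = 0.3830

0.3830


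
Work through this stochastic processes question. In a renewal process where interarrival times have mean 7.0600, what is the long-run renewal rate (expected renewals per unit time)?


Long-run renewal rate = 1/E(X)
= 1/7.0600
= 0.1416

0.1416


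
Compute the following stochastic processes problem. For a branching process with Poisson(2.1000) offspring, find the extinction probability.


Since mu = 2.1000 > 1, extinction prob q < 1.
Solve s = exp(mu*(s-1)) iteratively.
q = 0.1779

0.1779


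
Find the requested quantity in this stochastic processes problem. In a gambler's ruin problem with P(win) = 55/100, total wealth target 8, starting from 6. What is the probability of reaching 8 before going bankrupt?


Gambler's ruin formula:
r = q/p = 0.4500/0.5500 = 0.8182
P(win) = (1 - r^i)/(1 - r^N)
= (1 - 0.8182^6)/(1 - 0.8182^8)
= 0.8759

0.8759


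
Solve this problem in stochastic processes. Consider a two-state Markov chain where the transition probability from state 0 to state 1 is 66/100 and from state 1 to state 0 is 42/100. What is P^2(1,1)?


Computing P^2 by matrix multiplication.
P = [[0.3400, 0.6600], [0.4200, 0.5800]]
After raising P to the power 2:
P^2(1,1) = 0.6136

0.6136


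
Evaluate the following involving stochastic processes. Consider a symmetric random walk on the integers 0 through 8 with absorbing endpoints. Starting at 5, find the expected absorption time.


For symmetric RW on 0,...,N with absorbing barriers, E(i) = i*(N-i)
E(5) = 5 * 3 = 15

15


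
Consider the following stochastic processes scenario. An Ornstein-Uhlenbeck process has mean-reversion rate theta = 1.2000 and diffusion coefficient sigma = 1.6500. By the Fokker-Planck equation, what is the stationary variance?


Stationary variance = sigma^2 / (2*theta)
= 1.6500^2 / (2*1.2000)
= 2.7225 / 2.4000
= 1.1344

1.1344


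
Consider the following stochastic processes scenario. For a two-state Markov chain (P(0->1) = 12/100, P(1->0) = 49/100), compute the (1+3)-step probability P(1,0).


P^4 = P^1 * P^3
Computing via matrix multiplication of the transition matrix.
Entry (1,0) of P^4 = 0.7847

0.7847


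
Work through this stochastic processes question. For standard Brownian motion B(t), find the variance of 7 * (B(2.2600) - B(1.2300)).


Var(alpha*(B(t)-B(s))) = alpha^2 * (t-s)
= 7^2 * (2.2600 - 1.2300)
= 49 * 1.0300
= 50.4700

50.4700


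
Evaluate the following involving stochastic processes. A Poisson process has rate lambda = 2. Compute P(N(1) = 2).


P(N(t)=k) = (lambda*t)^k * exp(-lambda*t) / k!
lambda*t = 2
= 2^2 * exp(-2) / 2!
= 4 * 0.1353 / 2
= 0.2707

0.2707


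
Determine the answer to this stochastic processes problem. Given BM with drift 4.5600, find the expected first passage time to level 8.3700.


Expected first passage time = a/mu
= 8.3700/4.5600
= 1.8355

1.8355


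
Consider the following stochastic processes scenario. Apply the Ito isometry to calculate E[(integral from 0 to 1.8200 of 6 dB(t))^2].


By Ito isometry: E[(int f dB)^2] = int f^2 dt
= 6^2 * 1.8200
= 36 * 1.8200 = 65.5200

65.5200


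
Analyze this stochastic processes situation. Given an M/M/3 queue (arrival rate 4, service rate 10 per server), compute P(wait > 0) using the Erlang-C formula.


a = lambda/mu = 0.4000
rho = a/c = 0.1333
Erlang-C formula applied:
C(c,a) = 0.0082

0.0082


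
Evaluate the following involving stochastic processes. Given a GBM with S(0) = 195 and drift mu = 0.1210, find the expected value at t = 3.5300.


E[S(t)] = S(0) * exp(mu * t)
= 195 * exp(0.1210 * 3.5300)
= 195 * 1.5329
= 298.9061

298.9061


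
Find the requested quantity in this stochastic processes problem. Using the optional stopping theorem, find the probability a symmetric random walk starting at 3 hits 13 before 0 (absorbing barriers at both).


By optional stopping theorem: E(M at tau) = M(0) = 3
P(hit 13)*13 + P(hit 0)*0 = 3
P(hit 13) = (3 - 0)/(13 - 0) = 3/13 = 0.2308

0.2308


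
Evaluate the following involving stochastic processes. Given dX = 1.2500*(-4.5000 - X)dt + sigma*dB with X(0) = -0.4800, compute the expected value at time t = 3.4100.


E[X(t)] = mu + (X(0) - mu)*exp(-theta*t)
= -4.5000 + (-0.4800 - -4.5000)*exp(-1.2500*3.4100)
= -4.5000 + 4.0200 * 0.0141
= -4.4434

-4.4434


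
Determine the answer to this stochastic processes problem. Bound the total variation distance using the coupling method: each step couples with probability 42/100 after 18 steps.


TV distance bound <= (1-delta)^n
= (1 - 0.4200)^18
= 0.5800^18
= 5.5170e-05

5.5170e-05


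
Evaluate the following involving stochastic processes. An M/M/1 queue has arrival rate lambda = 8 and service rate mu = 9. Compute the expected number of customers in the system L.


rho = 8/9 = 0.8889
L = rho/(1-rho)
= 0.8889/0.1111
= 8.0000

8.0000


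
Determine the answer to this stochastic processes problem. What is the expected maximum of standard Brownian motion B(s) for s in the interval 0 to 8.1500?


E(max B(s)) = sqrt(2t/pi)
= sqrt(2*8.1500/pi)
= sqrt(5.1885)
= 2.2778

2.2778


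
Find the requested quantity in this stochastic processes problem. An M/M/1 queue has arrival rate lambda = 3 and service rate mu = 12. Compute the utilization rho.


rho = lambda/mu
= 3/12
= 0.2500

0.2500


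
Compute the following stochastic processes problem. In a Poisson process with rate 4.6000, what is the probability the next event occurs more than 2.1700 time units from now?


P(X > t) = exp(-lambda * t)
= exp(-4.6000 * 2.1700)
= exp(-9.9820) = 4.6225e-05

4.6225e-05


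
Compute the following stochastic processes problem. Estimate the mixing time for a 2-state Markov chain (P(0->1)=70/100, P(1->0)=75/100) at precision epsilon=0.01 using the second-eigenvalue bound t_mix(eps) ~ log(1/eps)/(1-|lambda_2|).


lambda_2 = |1 - p01 - p10| = |1 - 0.7000 - 0.7500| = 0.4500
t_mix ~ log(1/eps)/(1 - |lambda_2|)
= log(100)/(1 - 0.4500) = 4.6052/0.5500
= 8.3730

8.3730


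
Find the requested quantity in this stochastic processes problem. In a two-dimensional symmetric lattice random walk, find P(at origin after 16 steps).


P = C(16,8)^2 / 4^16
= 12870^2 / 4294967296
= 165636900 / 4294967296
= 0.0386

0.0386


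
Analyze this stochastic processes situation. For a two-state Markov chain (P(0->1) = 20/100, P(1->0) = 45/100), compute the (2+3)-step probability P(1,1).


P^5 = P^2 * P^3
Computing via matrix multiplication of the transition matrix.
Entry (1,1) of P^5 = 0.3113

0.3113


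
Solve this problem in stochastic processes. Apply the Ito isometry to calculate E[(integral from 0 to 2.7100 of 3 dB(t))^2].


By Ito isometry: E[(int f dB)^2] = int f^2 dt
= 3^2 * 2.7100
= 9 * 2.7100 = 24.3900

24.3900


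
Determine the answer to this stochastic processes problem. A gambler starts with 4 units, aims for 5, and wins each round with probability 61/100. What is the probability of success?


Gambler's ruin formula:
r = q/p = 0.3900/0.6100 = 0.6393
P(win) = (1 - r^i)/(1 - r^N)
= (1 - 0.6393^4)/(1 - 0.6393^5)
= 0.9325

0.9325


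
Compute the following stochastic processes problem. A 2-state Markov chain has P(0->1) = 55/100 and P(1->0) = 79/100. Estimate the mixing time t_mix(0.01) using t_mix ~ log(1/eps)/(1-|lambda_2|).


lambda_2 = |1 - p01 - p10| = |1 - 0.5500 - 0.7900| = 0.3400
t_mix ~ log(1/eps)/(1 - |lambda_2|)
= log(100)/(1 - 0.3400) = 4.6052/0.6600
= 6.9775

6.9775


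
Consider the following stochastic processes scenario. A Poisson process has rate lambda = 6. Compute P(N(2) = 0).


P(N(t)=k) = (lambda*t)^k * exp(-lambda*t) / k!
lambda*t = 12
= 12^0 * exp(-12) / 0!
= 1 * 6.1442e-06 / 1
= 6.1442e-06

6.1442e-06


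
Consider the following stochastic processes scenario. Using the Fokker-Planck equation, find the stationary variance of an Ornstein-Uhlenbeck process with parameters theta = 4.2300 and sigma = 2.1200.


Stationary variance = sigma^2 / (2*theta)
= 2.1200^2 / (2*4.2300)
= 4.4944 / 8.4600
= 0.5313

0.5313


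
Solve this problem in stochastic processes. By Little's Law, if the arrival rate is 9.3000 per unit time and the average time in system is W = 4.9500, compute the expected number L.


Little's Law: L = lambda * W
= 9.3000 * 4.9500
= 46.0350

46.0350


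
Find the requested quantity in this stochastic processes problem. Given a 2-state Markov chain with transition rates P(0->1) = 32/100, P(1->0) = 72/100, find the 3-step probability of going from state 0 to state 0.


Computing P^3 by matrix multiplication.
P = [[0.6800, 0.3200], [0.7200, 0.2800]]
After raising P to the power 3:
P^3(0,0) = 0.6923

0.6923


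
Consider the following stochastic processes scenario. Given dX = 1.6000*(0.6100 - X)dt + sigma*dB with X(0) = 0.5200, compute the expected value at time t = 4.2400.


E[X(t)] = mu + (X(0) - mu)*exp(-theta*t)
= 0.6100 + (0.5200 - 0.6100)*exp(-1.6000*4.2400)
= 0.6100 + -0.0900 * 0.0011
= 0.6099

0.6099


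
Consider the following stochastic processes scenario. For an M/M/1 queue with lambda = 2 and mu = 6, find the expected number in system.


rho = 2/6 = 0.3333
L = rho/(1-rho)
= 0.3333/0.6667
= 0.5000

0.5000


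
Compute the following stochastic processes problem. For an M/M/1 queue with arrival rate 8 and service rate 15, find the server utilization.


rho = lambda/mu
= 8/15
= 0.5333

0.5333


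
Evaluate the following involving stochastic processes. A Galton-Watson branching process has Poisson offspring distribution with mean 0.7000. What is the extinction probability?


Since mu = 0.7000 <= 1, extinction probability = 1.

1.0000


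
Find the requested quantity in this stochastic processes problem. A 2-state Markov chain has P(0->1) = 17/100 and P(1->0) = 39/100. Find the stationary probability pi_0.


Stationary distribution: pi_0 = p10/(p01+p10), pi_1 = p01/(p01+p10)
p01 = 0.1700, p10 = 0.3900
pi_0 = 0.6964

0.6964


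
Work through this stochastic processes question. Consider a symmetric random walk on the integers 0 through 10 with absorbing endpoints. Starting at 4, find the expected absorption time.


For symmetric RW on 0,...,N with absorbing barriers, E(i) = i*(N-i)
E(4) = 4 * 6 = 24

24


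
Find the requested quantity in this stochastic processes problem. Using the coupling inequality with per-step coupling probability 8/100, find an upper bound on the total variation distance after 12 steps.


TV distance bound <= (1-delta)^n
= (1 - 0.0800)^12
= 0.9200^12
= 0.3677

0.3677


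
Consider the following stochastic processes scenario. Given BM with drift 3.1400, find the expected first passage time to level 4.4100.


Expected first passage time = a/mu
= 4.4100/3.1400
= 1.4045

1.4045


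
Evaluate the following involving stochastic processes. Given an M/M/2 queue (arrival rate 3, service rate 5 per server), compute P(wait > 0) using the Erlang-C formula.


a = lambda/mu = 0.6000
rho = a/c = 0.3000
Erlang-C formula applied:
C(c,a) = 0.1385

0.1385


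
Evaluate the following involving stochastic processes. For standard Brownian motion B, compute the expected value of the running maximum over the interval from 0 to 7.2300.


E(max B(s)) = sqrt(2t/pi)
= sqrt(2*7.2300/pi)
= sqrt(4.6028)
= 2.1454

2.1454


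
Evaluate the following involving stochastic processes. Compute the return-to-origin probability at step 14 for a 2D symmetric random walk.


P = C(14,7)^2 / 4^14
= 3432^2 / 268435456
= 11778624 / 268435456
= 0.0439

0.0439


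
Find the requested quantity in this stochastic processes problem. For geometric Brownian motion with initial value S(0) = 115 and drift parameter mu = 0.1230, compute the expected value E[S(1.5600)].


E[S(t)] = S(0) * exp(mu * t)
= 115 * exp(0.1230 * 1.5600)
= 115 * 1.2115
= 139.3254

139.3254


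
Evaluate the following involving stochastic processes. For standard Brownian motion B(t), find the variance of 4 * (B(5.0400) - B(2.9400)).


Var(alpha*(B(t)-B(s))) = alpha^2 * (t-s)
= 4^2 * (5.0400 - 2.9400)
= 16 * 2.1000
= 33.6000

33.6000


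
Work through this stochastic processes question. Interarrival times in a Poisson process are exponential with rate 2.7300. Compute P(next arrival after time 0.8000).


P(X > t) = exp(-lambda * t)
= exp(-2.7300 * 0.8000)
= exp(-2.1840) = 0.1126

0.1126


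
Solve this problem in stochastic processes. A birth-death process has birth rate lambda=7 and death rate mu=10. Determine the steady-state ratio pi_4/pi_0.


For birth-death process, pi_n/pi_0 = (lambda/mu)^n
= (7/10)^4
= 0.2401

0.2401


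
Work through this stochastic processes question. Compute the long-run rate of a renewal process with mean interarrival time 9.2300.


Long-run renewal rate = 1/E(X)
= 1/9.2300
= 0.1083

0.1083


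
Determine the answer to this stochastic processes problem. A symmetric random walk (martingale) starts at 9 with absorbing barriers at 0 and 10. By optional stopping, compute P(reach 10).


By optional stopping theorem: E(M at tau) = M(0) = 9
P(hit 10)*10 + P(hit 0)*0 = 9
P(hit 10) = (9 - 0)/(10 - 0) = 9/10 = 0.9000

0.9000


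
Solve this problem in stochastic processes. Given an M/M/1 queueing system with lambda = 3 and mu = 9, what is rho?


rho = lambda/mu
= 3/9
= 0.3333

0.3333


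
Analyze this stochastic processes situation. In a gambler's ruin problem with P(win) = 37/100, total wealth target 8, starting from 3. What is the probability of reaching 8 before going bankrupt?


Gambler's ruin formula:
r = q/p = 0.6300/0.3700 = 1.7027
P(win) = (1 - r^i)/(1 - r^N)
= (1 - 1.7027^3)/(1 - 1.7027^8)
= 0.0565

0.0565


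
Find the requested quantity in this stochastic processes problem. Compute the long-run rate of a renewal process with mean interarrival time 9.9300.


Long-run renewal rate = 1/E(X)
= 1/9.9300
= 0.1007

0.1007


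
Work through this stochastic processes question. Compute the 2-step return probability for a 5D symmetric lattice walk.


P(return in 2 steps) = P(reverse first step) = 1/(2d)
= 1/10
= 0.1000

0.1000


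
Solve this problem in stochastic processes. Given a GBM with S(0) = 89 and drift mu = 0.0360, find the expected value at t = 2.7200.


E[S(t)] = S(0) * exp(mu * t)
= 89 * exp(0.0360 * 2.7200)
= 89 * 1.1029
= 98.1558

98.1558


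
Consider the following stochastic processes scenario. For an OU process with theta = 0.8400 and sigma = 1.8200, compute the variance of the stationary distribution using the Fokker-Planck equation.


Stationary variance = sigma^2 / (2*theta)
= 1.8200^2 / (2*0.8400)
= 3.3124 / 1.6800
= 1.9717

1.9717


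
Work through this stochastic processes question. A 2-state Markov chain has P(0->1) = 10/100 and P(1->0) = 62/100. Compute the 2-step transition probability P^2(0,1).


Computing P^2 by matrix multiplication.
P = [[0.9000, 0.1000], [0.6200, 0.3800]]
After raising P to the power 2:
P^2(0,1) = 0.1280

0.1280


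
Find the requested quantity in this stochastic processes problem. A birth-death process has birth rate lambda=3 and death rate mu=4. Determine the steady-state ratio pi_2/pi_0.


For birth-death process, pi_n/pi_0 = (lambda/mu)^n
= (3/4)^2
= 0.5625

0.5625


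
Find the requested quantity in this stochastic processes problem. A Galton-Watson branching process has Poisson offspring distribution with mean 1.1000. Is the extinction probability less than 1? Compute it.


Since mu = 1.1000 > 1, extinction prob q < 1.
Solve s = exp(mu*(s-1)) iteratively.
q = 0.8239

0.8239


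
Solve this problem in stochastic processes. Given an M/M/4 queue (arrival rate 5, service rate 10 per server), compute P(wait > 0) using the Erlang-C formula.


a = lambda/mu = 0.5000
rho = a/c = 0.1250
Erlang-C formula applied:
C(c,a) = 0.0018

0.0018


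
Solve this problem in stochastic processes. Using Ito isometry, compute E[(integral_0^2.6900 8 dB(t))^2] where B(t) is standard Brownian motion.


By Ito isometry: E[(int f dB)^2] = int f^2 dt
= 8^2 * 2.6900
= 64 * 2.6900 = 172.1600

172.1600


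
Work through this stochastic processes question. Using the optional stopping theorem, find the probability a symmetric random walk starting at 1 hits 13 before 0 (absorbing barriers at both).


By optional stopping theorem: E(M at tau) = M(0) = 1
P(hit 13)*13 + P(hit 0)*0 = 1
P(hit 13) = (1 - 0)/(13 - 0) = 1/13 = 0.0769

0.0769


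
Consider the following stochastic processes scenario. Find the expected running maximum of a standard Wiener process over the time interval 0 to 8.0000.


E(max B(s)) = sqrt(2t/pi)
= sqrt(2*8.0000/pi)
= sqrt(5.0930)
= 2.2568

2.2568


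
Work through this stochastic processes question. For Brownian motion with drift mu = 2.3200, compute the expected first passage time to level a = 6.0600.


Expected first passage time = a/mu
= 6.0600/2.3200
= 2.6121

2.6121


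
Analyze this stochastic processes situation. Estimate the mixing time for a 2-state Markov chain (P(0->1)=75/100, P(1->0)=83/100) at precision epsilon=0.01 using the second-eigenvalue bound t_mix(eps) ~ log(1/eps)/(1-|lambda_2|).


lambda_2 = |1 - p01 - p10| = |1 - 0.7500 - 0.8300| = 0.5800
t_mix ~ log(1/eps)/(1 - |lambda_2|)
= log(100)/(1 - 0.5800) = 4.6052/0.4200
= 10.9647

10.9647


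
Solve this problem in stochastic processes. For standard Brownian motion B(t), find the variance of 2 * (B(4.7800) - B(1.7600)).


Var(alpha*(B(t)-B(s))) = alpha^2 * (t-s)
= 2^2 * (4.7800 - 1.7600)
= 4 * 3.0200
= 12.0800

12.0800


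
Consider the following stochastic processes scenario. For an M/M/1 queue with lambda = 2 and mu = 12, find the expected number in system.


rho = 2/12 = 0.1667
L = rho/(1-rho)
= 0.1667/0.8333
= 0.2000

0.2000
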